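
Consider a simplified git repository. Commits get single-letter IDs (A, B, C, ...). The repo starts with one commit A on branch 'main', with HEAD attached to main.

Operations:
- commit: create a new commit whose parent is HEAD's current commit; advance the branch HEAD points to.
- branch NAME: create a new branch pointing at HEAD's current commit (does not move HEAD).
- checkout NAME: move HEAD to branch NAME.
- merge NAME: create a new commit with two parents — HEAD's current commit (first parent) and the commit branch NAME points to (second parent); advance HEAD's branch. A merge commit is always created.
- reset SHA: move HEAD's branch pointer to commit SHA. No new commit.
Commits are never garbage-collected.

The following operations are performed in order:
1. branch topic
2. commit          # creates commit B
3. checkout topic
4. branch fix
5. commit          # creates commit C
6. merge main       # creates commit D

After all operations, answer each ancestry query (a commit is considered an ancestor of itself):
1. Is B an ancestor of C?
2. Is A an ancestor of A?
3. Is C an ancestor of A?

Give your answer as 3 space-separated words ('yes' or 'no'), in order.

Answer: no yes no

Derivation:
After op 1 (branch): HEAD=main@A [main=A topic=A]
After op 2 (commit): HEAD=main@B [main=B topic=A]
After op 3 (checkout): HEAD=topic@A [main=B topic=A]
After op 4 (branch): HEAD=topic@A [fix=A main=B topic=A]
After op 5 (commit): HEAD=topic@C [fix=A main=B topic=C]
After op 6 (merge): HEAD=topic@D [fix=A main=B topic=D]
ancestors(C) = {A,C}; B in? no
ancestors(A) = {A}; A in? yes
ancestors(A) = {A}; C in? no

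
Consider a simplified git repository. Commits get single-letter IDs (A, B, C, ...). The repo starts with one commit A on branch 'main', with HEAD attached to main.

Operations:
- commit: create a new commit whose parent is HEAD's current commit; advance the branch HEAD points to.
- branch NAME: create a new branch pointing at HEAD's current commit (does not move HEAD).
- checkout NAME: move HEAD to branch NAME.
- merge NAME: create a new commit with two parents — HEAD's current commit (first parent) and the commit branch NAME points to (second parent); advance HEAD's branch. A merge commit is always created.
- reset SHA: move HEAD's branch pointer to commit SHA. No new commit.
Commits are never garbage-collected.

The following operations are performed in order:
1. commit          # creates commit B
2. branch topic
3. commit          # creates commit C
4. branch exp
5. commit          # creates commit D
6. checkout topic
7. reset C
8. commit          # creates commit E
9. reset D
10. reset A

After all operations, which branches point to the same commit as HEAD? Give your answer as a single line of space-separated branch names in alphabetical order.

After op 1 (commit): HEAD=main@B [main=B]
After op 2 (branch): HEAD=main@B [main=B topic=B]
After op 3 (commit): HEAD=main@C [main=C topic=B]
After op 4 (branch): HEAD=main@C [exp=C main=C topic=B]
After op 5 (commit): HEAD=main@D [exp=C main=D topic=B]
After op 6 (checkout): HEAD=topic@B [exp=C main=D topic=B]
After op 7 (reset): HEAD=topic@C [exp=C main=D topic=C]
After op 8 (commit): HEAD=topic@E [exp=C main=D topic=E]
After op 9 (reset): HEAD=topic@D [exp=C main=D topic=D]
After op 10 (reset): HEAD=topic@A [exp=C main=D topic=A]

Answer: topic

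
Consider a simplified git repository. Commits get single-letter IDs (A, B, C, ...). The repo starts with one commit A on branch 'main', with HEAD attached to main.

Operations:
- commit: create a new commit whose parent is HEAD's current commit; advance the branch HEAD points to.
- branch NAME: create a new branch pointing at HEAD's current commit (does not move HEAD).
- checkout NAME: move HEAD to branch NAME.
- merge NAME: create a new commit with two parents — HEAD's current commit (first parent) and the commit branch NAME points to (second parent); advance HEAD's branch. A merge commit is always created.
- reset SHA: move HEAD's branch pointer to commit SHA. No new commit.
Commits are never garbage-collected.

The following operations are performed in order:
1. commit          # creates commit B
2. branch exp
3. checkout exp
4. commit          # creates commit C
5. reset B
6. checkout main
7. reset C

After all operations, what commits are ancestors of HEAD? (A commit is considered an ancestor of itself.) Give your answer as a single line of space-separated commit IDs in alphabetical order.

Answer: A B C

Derivation:
After op 1 (commit): HEAD=main@B [main=B]
After op 2 (branch): HEAD=main@B [exp=B main=B]
After op 3 (checkout): HEAD=exp@B [exp=B main=B]
After op 4 (commit): HEAD=exp@C [exp=C main=B]
After op 5 (reset): HEAD=exp@B [exp=B main=B]
After op 6 (checkout): HEAD=main@B [exp=B main=B]
After op 7 (reset): HEAD=main@C [exp=B main=C]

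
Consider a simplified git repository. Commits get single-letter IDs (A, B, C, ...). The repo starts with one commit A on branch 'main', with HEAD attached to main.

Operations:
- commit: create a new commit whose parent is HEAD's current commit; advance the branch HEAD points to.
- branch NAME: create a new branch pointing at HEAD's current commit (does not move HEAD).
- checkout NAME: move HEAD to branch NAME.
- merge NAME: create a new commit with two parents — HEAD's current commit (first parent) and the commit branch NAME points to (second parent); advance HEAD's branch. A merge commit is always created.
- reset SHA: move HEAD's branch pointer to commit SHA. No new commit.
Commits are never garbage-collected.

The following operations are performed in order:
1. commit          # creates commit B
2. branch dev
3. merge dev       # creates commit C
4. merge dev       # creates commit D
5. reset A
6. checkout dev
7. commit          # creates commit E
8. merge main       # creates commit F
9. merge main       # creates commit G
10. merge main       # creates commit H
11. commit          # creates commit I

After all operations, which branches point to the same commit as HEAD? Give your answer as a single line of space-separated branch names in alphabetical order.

After op 1 (commit): HEAD=main@B [main=B]
After op 2 (branch): HEAD=main@B [dev=B main=B]
After op 3 (merge): HEAD=main@C [dev=B main=C]
After op 4 (merge): HEAD=main@D [dev=B main=D]
After op 5 (reset): HEAD=main@A [dev=B main=A]
After op 6 (checkout): HEAD=dev@B [dev=B main=A]
After op 7 (commit): HEAD=dev@E [dev=E main=A]
After op 8 (merge): HEAD=dev@F [dev=F main=A]
After op 9 (merge): HEAD=dev@G [dev=G main=A]
After op 10 (merge): HEAD=dev@H [dev=H main=A]
After op 11 (commit): HEAD=dev@I [dev=I main=A]

Answer: dev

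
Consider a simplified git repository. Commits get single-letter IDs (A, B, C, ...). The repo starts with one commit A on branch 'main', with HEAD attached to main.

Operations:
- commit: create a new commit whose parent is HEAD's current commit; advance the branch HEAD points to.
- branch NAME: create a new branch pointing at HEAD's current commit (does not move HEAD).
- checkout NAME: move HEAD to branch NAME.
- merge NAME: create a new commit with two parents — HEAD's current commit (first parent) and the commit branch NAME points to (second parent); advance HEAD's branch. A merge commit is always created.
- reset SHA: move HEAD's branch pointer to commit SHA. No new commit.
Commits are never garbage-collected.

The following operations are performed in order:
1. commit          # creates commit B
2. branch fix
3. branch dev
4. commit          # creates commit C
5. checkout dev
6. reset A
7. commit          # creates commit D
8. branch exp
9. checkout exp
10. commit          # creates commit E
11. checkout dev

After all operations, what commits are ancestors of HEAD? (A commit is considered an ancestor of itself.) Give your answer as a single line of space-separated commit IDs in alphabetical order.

Answer: A D

Derivation:
After op 1 (commit): HEAD=main@B [main=B]
After op 2 (branch): HEAD=main@B [fix=B main=B]
After op 3 (branch): HEAD=main@B [dev=B fix=B main=B]
After op 4 (commit): HEAD=main@C [dev=B fix=B main=C]
After op 5 (checkout): HEAD=dev@B [dev=B fix=B main=C]
After op 6 (reset): HEAD=dev@A [dev=A fix=B main=C]
After op 7 (commit): HEAD=dev@D [dev=D fix=B main=C]
After op 8 (branch): HEAD=dev@D [dev=D exp=D fix=B main=C]
After op 9 (checkout): HEAD=exp@D [dev=D exp=D fix=B main=C]
After op 10 (commit): HEAD=exp@E [dev=D exp=E fix=B main=C]
After op 11 (checkout): HEAD=dev@D [dev=D exp=E fix=B main=C]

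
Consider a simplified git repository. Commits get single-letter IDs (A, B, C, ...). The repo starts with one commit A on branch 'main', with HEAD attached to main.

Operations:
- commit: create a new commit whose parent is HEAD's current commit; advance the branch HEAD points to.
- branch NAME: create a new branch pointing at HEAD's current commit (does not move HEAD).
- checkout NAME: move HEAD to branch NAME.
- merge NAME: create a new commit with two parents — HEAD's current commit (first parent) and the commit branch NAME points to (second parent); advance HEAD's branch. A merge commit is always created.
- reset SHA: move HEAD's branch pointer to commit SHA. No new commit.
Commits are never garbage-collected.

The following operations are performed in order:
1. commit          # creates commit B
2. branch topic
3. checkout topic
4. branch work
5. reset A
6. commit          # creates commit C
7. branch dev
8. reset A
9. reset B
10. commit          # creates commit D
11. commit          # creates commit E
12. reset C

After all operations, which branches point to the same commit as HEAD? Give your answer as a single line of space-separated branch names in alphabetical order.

After op 1 (commit): HEAD=main@B [main=B]
After op 2 (branch): HEAD=main@B [main=B topic=B]
After op 3 (checkout): HEAD=topic@B [main=B topic=B]
After op 4 (branch): HEAD=topic@B [main=B topic=B work=B]
After op 5 (reset): HEAD=topic@A [main=B topic=A work=B]
After op 6 (commit): HEAD=topic@C [main=B topic=C work=B]
After op 7 (branch): HEAD=topic@C [dev=C main=B topic=C work=B]
After op 8 (reset): HEAD=topic@A [dev=C main=B topic=A work=B]
After op 9 (reset): HEAD=topic@B [dev=C main=B topic=B work=B]
After op 10 (commit): HEAD=topic@D [dev=C main=B topic=D work=B]
After op 11 (commit): HEAD=topic@E [dev=C main=B topic=E work=B]
After op 12 (reset): HEAD=topic@C [dev=C main=B topic=C work=B]

Answer: dev topic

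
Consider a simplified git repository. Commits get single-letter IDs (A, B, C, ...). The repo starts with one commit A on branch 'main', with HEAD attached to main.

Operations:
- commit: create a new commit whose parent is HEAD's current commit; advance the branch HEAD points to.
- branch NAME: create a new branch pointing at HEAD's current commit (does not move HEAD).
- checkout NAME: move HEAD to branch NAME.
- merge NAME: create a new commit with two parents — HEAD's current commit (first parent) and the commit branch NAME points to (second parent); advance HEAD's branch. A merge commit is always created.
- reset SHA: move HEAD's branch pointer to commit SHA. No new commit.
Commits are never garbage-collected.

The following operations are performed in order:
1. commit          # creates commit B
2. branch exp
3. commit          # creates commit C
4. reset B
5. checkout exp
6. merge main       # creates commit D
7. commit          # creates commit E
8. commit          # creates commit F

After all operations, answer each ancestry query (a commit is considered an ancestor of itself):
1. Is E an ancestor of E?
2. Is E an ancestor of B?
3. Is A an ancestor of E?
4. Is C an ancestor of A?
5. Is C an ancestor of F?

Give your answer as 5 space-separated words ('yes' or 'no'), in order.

After op 1 (commit): HEAD=main@B [main=B]
After op 2 (branch): HEAD=main@B [exp=B main=B]
After op 3 (commit): HEAD=main@C [exp=B main=C]
After op 4 (reset): HEAD=main@B [exp=B main=B]
After op 5 (checkout): HEAD=exp@B [exp=B main=B]
After op 6 (merge): HEAD=exp@D [exp=D main=B]
After op 7 (commit): HEAD=exp@E [exp=E main=B]
After op 8 (commit): HEAD=exp@F [exp=F main=B]
ancestors(E) = {A,B,D,E}; E in? yes
ancestors(B) = {A,B}; E in? no
ancestors(E) = {A,B,D,E}; A in? yes
ancestors(A) = {A}; C in? no
ancestors(F) = {A,B,D,E,F}; C in? no

Answer: yes no yes no no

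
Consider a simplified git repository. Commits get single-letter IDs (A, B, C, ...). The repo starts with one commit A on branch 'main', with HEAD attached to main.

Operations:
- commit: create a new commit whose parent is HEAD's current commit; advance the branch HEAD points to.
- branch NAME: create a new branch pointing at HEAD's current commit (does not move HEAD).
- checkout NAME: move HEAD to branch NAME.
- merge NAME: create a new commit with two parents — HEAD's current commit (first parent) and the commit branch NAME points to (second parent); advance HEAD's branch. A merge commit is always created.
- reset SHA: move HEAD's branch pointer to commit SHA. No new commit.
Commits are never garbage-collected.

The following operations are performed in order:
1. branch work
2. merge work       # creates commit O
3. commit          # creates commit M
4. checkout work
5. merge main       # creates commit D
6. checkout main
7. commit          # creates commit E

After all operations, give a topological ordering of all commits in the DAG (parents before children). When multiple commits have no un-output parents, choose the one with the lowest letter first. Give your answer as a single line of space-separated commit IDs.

Answer: A O M D E

Derivation:
After op 1 (branch): HEAD=main@A [main=A work=A]
After op 2 (merge): HEAD=main@O [main=O work=A]
After op 3 (commit): HEAD=main@M [main=M work=A]
After op 4 (checkout): HEAD=work@A [main=M work=A]
After op 5 (merge): HEAD=work@D [main=M work=D]
After op 6 (checkout): HEAD=main@M [main=M work=D]
After op 7 (commit): HEAD=main@E [main=E work=D]
commit A: parents=[]
commit D: parents=['A', 'M']
commit E: parents=['M']
commit M: parents=['O']
commit O: parents=['A', 'A']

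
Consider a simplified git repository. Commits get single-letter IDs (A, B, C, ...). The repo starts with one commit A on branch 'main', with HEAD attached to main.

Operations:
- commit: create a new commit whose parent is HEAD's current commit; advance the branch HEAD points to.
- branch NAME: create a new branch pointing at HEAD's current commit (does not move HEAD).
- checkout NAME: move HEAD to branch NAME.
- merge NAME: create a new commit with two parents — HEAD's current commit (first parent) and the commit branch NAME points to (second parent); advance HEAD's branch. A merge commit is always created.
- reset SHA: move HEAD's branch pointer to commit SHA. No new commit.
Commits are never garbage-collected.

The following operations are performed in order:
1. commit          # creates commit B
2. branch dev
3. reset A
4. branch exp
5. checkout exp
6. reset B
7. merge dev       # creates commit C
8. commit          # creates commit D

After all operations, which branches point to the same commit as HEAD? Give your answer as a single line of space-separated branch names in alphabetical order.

Answer: exp

Derivation:
After op 1 (commit): HEAD=main@B [main=B]
After op 2 (branch): HEAD=main@B [dev=B main=B]
After op 3 (reset): HEAD=main@A [dev=B main=A]
After op 4 (branch): HEAD=main@A [dev=B exp=A main=A]
After op 5 (checkout): HEAD=exp@A [dev=B exp=A main=A]
After op 6 (reset): HEAD=exp@B [dev=B exp=B main=A]
After op 7 (merge): HEAD=exp@C [dev=B exp=C main=A]
After op 8 (commit): HEAD=exp@D [dev=B exp=D main=A]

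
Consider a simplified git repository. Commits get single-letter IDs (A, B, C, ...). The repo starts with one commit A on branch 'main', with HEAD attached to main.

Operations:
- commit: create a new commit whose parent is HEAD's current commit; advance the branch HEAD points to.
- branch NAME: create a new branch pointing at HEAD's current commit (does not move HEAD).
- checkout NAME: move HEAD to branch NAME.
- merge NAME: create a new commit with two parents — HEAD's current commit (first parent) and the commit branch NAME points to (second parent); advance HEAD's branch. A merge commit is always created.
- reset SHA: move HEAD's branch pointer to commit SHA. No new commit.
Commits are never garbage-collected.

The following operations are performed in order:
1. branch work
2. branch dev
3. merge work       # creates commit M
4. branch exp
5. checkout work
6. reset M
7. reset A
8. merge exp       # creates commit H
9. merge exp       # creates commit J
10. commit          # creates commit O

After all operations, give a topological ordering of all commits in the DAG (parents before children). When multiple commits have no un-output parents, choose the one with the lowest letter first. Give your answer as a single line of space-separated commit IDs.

Answer: A M H J O

Derivation:
After op 1 (branch): HEAD=main@A [main=A work=A]
After op 2 (branch): HEAD=main@A [dev=A main=A work=A]
After op 3 (merge): HEAD=main@M [dev=A main=M work=A]
After op 4 (branch): HEAD=main@M [dev=A exp=M main=M work=A]
After op 5 (checkout): HEAD=work@A [dev=A exp=M main=M work=A]
After op 6 (reset): HEAD=work@M [dev=A exp=M main=M work=M]
After op 7 (reset): HEAD=work@A [dev=A exp=M main=M work=A]
After op 8 (merge): HEAD=work@H [dev=A exp=M main=M work=H]
After op 9 (merge): HEAD=work@J [dev=A exp=M main=M work=J]
After op 10 (commit): HEAD=work@O [dev=A exp=M main=M work=O]
commit A: parents=[]
commit H: parents=['A', 'M']
commit J: parents=['H', 'M']
commit M: parents=['A', 'A']
commit O: parents=['J']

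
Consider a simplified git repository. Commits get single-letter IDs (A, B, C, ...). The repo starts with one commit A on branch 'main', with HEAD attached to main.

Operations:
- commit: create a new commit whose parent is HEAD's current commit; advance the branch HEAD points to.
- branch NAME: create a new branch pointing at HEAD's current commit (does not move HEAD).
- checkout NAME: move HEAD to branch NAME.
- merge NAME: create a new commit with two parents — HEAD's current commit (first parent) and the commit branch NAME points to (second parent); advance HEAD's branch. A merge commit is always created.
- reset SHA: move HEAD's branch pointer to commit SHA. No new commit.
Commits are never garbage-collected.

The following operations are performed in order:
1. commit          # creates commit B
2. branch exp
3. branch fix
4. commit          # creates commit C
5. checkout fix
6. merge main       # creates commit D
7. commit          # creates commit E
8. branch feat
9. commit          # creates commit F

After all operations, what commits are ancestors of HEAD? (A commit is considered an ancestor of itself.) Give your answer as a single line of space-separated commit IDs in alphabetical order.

After op 1 (commit): HEAD=main@B [main=B]
After op 2 (branch): HEAD=main@B [exp=B main=B]
After op 3 (branch): HEAD=main@B [exp=B fix=B main=B]
After op 4 (commit): HEAD=main@C [exp=B fix=B main=C]
After op 5 (checkout): HEAD=fix@B [exp=B fix=B main=C]
After op 6 (merge): HEAD=fix@D [exp=B fix=D main=C]
After op 7 (commit): HEAD=fix@E [exp=B fix=E main=C]
After op 8 (branch): HEAD=fix@E [exp=B feat=E fix=E main=C]
After op 9 (commit): HEAD=fix@F [exp=B feat=E fix=F main=C]

Answer: A B C D E F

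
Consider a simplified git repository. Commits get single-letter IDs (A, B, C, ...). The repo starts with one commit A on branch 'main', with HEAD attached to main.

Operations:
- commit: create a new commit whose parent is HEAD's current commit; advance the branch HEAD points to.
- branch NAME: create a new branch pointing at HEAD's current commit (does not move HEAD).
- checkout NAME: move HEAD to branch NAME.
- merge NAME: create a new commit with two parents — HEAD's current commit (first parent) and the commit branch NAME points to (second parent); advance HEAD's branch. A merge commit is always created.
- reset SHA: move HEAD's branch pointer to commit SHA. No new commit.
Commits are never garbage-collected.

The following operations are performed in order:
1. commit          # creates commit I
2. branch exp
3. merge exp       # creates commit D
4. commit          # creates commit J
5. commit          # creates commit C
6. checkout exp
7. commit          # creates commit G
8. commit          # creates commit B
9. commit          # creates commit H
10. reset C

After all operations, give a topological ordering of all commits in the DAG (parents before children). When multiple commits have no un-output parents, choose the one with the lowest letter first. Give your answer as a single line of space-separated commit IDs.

Answer: A I D G B H J C

Derivation:
After op 1 (commit): HEAD=main@I [main=I]
After op 2 (branch): HEAD=main@I [exp=I main=I]
After op 3 (merge): HEAD=main@D [exp=I main=D]
After op 4 (commit): HEAD=main@J [exp=I main=J]
After op 5 (commit): HEAD=main@C [exp=I main=C]
After op 6 (checkout): HEAD=exp@I [exp=I main=C]
After op 7 (commit): HEAD=exp@G [exp=G main=C]
After op 8 (commit): HEAD=exp@B [exp=B main=C]
After op 9 (commit): HEAD=exp@H [exp=H main=C]
After op 10 (reset): HEAD=exp@C [exp=C main=C]
commit A: parents=[]
commit B: parents=['G']
commit C: parents=['J']
commit D: parents=['I', 'I']
commit G: parents=['I']
commit H: parents=['B']
commit I: parents=['A']
commit J: parents=['D']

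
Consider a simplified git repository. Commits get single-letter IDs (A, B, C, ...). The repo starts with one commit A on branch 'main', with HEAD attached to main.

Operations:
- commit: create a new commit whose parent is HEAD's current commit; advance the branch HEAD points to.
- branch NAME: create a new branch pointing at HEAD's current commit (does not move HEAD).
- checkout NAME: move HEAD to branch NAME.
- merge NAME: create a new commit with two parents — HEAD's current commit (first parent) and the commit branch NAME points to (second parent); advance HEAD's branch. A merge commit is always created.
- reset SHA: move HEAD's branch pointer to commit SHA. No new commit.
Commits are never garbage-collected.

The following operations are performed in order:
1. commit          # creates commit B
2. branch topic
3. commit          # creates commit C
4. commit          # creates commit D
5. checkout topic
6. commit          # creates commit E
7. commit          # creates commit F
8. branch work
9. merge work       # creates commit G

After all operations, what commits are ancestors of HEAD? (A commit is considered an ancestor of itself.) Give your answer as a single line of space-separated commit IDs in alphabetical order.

Answer: A B E F G

Derivation:
After op 1 (commit): HEAD=main@B [main=B]
After op 2 (branch): HEAD=main@B [main=B topic=B]
After op 3 (commit): HEAD=main@C [main=C topic=B]
After op 4 (commit): HEAD=main@D [main=D topic=B]
After op 5 (checkout): HEAD=topic@B [main=D topic=B]
After op 6 (commit): HEAD=topic@E [main=D topic=E]
After op 7 (commit): HEAD=topic@F [main=D topic=F]
After op 8 (branch): HEAD=topic@F [main=D topic=F work=F]
After op 9 (merge): HEAD=topic@G [main=D topic=G work=F]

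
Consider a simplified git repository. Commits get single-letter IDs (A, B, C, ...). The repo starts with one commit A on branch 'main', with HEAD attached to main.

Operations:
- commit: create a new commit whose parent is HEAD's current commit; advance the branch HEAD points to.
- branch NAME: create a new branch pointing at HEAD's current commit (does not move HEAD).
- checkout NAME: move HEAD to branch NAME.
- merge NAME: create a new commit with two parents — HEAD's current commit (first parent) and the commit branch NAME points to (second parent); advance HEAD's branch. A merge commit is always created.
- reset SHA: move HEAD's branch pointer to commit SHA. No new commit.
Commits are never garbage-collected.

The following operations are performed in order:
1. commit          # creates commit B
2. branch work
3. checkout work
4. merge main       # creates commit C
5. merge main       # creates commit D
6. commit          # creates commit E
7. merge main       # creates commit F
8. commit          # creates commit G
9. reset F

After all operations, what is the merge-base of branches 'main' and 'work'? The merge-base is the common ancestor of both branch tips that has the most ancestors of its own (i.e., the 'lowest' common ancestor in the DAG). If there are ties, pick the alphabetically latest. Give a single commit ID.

Answer: B

Derivation:
After op 1 (commit): HEAD=main@B [main=B]
After op 2 (branch): HEAD=main@B [main=B work=B]
After op 3 (checkout): HEAD=work@B [main=B work=B]
After op 4 (merge): HEAD=work@C [main=B work=C]
After op 5 (merge): HEAD=work@D [main=B work=D]
After op 6 (commit): HEAD=work@E [main=B work=E]
After op 7 (merge): HEAD=work@F [main=B work=F]
After op 8 (commit): HEAD=work@G [main=B work=G]
After op 9 (reset): HEAD=work@F [main=B work=F]
ancestors(main=B): ['A', 'B']
ancestors(work=F): ['A', 'B', 'C', 'D', 'E', 'F']
common: ['A', 'B']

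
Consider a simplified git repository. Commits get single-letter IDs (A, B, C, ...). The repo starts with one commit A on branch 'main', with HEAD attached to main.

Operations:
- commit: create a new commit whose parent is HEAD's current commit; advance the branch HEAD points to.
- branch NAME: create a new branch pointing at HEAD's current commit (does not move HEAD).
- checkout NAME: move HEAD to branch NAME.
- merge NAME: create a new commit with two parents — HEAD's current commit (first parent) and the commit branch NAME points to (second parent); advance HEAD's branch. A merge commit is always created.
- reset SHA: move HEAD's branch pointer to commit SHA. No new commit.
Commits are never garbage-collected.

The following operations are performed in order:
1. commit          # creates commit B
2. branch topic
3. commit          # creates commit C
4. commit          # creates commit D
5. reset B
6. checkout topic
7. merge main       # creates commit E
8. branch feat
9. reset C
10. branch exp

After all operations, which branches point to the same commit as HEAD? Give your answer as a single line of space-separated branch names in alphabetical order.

After op 1 (commit): HEAD=main@B [main=B]
After op 2 (branch): HEAD=main@B [main=B topic=B]
After op 3 (commit): HEAD=main@C [main=C topic=B]
After op 4 (commit): HEAD=main@D [main=D topic=B]
After op 5 (reset): HEAD=main@B [main=B topic=B]
After op 6 (checkout): HEAD=topic@B [main=B topic=B]
After op 7 (merge): HEAD=topic@E [main=B topic=E]
After op 8 (branch): HEAD=topic@E [feat=E main=B topic=E]
After op 9 (reset): HEAD=topic@C [feat=E main=B topic=C]
After op 10 (branch): HEAD=topic@C [exp=C feat=E main=B topic=C]

Answer: exp topic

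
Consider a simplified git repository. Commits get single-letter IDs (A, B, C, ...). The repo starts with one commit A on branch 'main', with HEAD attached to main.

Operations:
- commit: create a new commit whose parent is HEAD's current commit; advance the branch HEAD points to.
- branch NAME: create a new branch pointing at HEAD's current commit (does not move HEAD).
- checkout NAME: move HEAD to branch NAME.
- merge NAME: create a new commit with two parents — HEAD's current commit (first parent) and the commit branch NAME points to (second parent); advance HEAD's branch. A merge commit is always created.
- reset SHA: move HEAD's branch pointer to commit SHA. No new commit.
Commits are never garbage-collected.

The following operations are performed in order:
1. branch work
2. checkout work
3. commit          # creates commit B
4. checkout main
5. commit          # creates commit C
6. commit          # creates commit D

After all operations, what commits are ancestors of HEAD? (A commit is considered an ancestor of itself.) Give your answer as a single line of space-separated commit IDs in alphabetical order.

After op 1 (branch): HEAD=main@A [main=A work=A]
After op 2 (checkout): HEAD=work@A [main=A work=A]
After op 3 (commit): HEAD=work@B [main=A work=B]
After op 4 (checkout): HEAD=main@A [main=A work=B]
After op 5 (commit): HEAD=main@C [main=C work=B]
After op 6 (commit): HEAD=main@D [main=D work=B]

Answer: A C D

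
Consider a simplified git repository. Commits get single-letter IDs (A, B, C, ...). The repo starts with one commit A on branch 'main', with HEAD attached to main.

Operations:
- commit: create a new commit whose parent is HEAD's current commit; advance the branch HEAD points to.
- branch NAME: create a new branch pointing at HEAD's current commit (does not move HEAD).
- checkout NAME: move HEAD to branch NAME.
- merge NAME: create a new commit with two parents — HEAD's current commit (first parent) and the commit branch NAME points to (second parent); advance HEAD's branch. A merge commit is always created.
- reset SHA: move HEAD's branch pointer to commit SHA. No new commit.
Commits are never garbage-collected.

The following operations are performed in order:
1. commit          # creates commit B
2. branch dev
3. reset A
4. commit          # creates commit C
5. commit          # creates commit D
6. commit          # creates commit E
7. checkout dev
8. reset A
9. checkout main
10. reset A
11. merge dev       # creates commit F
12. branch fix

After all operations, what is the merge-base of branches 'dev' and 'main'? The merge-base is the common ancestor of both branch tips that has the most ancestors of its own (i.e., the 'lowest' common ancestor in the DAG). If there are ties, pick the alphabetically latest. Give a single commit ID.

Answer: A

Derivation:
After op 1 (commit): HEAD=main@B [main=B]
After op 2 (branch): HEAD=main@B [dev=B main=B]
After op 3 (reset): HEAD=main@A [dev=B main=A]
After op 4 (commit): HEAD=main@C [dev=B main=C]
After op 5 (commit): HEAD=main@D [dev=B main=D]
After op 6 (commit): HEAD=main@E [dev=B main=E]
After op 7 (checkout): HEAD=dev@B [dev=B main=E]
After op 8 (reset): HEAD=dev@A [dev=A main=E]
After op 9 (checkout): HEAD=main@E [dev=A main=E]
After op 10 (reset): HEAD=main@A [dev=A main=A]
After op 11 (merge): HEAD=main@F [dev=A main=F]
After op 12 (branch): HEAD=main@F [dev=A fix=F main=F]
ancestors(dev=A): ['A']
ancestors(main=F): ['A', 'F']
common: ['A']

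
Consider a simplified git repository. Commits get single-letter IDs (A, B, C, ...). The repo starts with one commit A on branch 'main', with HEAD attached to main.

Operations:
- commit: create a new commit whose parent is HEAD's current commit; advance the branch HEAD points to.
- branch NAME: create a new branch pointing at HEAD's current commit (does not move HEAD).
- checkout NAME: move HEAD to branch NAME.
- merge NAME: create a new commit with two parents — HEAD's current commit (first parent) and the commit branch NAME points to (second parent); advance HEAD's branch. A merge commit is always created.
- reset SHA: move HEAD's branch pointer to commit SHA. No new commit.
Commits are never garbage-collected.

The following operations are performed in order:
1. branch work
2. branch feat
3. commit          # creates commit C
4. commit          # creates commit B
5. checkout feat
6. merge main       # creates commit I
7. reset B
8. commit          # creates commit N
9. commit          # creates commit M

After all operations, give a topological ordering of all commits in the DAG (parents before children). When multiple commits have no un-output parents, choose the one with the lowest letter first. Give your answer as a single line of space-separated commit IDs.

Answer: A C B I N M

Derivation:
After op 1 (branch): HEAD=main@A [main=A work=A]
After op 2 (branch): HEAD=main@A [feat=A main=A work=A]
After op 3 (commit): HEAD=main@C [feat=A main=C work=A]
After op 4 (commit): HEAD=main@B [feat=A main=B work=A]
After op 5 (checkout): HEAD=feat@A [feat=A main=B work=A]
After op 6 (merge): HEAD=feat@I [feat=I main=B work=A]
After op 7 (reset): HEAD=feat@B [feat=B main=B work=A]
After op 8 (commit): HEAD=feat@N [feat=N main=B work=A]
After op 9 (commit): HEAD=feat@M [feat=M main=B work=A]
commit A: parents=[]
commit B: parents=['C']
commit C: parents=['A']
commit I: parents=['A', 'B']
commit M: parents=['N']
commit N: parents=['B']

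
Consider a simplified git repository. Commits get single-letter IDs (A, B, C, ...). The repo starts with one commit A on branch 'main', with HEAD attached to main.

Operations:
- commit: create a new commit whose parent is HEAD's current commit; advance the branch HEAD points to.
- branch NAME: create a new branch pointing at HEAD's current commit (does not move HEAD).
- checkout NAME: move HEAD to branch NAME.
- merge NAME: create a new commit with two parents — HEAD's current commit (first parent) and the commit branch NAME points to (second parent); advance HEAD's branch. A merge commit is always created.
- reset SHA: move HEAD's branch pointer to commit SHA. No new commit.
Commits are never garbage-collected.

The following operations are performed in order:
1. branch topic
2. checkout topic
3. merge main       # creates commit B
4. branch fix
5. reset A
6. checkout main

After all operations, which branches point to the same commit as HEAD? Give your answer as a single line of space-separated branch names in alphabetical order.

After op 1 (branch): HEAD=main@A [main=A topic=A]
After op 2 (checkout): HEAD=topic@A [main=A topic=A]
After op 3 (merge): HEAD=topic@B [main=A topic=B]
After op 4 (branch): HEAD=topic@B [fix=B main=A topic=B]
After op 5 (reset): HEAD=topic@A [fix=B main=A topic=A]
After op 6 (checkout): HEAD=main@A [fix=B main=A topic=A]

Answer: main topic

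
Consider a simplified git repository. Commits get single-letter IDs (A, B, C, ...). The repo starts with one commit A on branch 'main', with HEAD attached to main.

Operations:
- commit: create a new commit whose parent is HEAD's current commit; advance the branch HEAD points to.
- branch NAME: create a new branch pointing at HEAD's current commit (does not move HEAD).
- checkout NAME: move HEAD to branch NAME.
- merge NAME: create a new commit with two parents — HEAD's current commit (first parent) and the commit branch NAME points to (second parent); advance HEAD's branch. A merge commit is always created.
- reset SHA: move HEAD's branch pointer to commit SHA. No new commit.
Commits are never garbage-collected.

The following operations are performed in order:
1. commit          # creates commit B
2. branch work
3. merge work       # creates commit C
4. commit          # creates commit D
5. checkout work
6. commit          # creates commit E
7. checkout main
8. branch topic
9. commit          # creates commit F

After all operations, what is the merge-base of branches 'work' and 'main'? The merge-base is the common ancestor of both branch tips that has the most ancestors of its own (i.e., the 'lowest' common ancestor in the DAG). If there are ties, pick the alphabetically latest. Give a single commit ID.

After op 1 (commit): HEAD=main@B [main=B]
After op 2 (branch): HEAD=main@B [main=B work=B]
After op 3 (merge): HEAD=main@C [main=C work=B]
After op 4 (commit): HEAD=main@D [main=D work=B]
After op 5 (checkout): HEAD=work@B [main=D work=B]
After op 6 (commit): HEAD=work@E [main=D work=E]
After op 7 (checkout): HEAD=main@D [main=D work=E]
After op 8 (branch): HEAD=main@D [main=D topic=D work=E]
After op 9 (commit): HEAD=main@F [main=F topic=D work=E]
ancestors(work=E): ['A', 'B', 'E']
ancestors(main=F): ['A', 'B', 'C', 'D', 'F']
common: ['A', 'B']

Answer: B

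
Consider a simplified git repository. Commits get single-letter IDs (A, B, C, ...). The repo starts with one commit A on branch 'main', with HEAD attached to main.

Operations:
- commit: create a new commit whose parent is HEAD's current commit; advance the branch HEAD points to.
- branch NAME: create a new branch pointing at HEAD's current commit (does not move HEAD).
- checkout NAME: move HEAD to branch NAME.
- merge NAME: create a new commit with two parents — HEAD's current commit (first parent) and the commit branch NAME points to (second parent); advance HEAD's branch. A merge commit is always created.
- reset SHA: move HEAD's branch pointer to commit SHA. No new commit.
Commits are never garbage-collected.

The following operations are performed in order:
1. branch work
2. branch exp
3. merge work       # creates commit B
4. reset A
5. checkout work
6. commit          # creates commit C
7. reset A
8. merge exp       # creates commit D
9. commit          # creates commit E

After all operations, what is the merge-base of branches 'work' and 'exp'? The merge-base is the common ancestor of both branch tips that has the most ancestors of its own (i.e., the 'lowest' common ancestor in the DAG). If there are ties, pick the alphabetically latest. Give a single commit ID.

After op 1 (branch): HEAD=main@A [main=A work=A]
After op 2 (branch): HEAD=main@A [exp=A main=A work=A]
After op 3 (merge): HEAD=main@B [exp=A main=B work=A]
After op 4 (reset): HEAD=main@A [exp=A main=A work=A]
After op 5 (checkout): HEAD=work@A [exp=A main=A work=A]
After op 6 (commit): HEAD=work@C [exp=A main=A work=C]
After op 7 (reset): HEAD=work@A [exp=A main=A work=A]
After op 8 (merge): HEAD=work@D [exp=A main=A work=D]
After op 9 (commit): HEAD=work@E [exp=A main=A work=E]
ancestors(work=E): ['A', 'D', 'E']
ancestors(exp=A): ['A']
common: ['A']

Answer: A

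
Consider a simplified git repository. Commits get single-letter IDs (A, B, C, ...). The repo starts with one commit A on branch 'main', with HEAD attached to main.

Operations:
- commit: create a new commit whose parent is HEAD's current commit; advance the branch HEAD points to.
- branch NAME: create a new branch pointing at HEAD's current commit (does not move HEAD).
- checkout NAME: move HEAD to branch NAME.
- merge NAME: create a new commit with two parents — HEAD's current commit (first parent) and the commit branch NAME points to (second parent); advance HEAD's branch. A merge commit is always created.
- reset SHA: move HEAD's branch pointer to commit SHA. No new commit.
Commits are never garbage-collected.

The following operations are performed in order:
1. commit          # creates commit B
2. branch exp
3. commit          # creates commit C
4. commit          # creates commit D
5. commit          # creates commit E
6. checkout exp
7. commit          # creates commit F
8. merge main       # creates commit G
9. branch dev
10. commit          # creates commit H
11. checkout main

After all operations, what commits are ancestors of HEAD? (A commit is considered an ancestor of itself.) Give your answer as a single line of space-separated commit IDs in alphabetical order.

After op 1 (commit): HEAD=main@B [main=B]
After op 2 (branch): HEAD=main@B [exp=B main=B]
After op 3 (commit): HEAD=main@C [exp=B main=C]
After op 4 (commit): HEAD=main@D [exp=B main=D]
After op 5 (commit): HEAD=main@E [exp=B main=E]
After op 6 (checkout): HEAD=exp@B [exp=B main=E]
After op 7 (commit): HEAD=exp@F [exp=F main=E]
After op 8 (merge): HEAD=exp@G [exp=G main=E]
After op 9 (branch): HEAD=exp@G [dev=G exp=G main=E]
After op 10 (commit): HEAD=exp@H [dev=G exp=H main=E]
After op 11 (checkout): HEAD=main@E [dev=G exp=H main=E]

Answer: A B C D E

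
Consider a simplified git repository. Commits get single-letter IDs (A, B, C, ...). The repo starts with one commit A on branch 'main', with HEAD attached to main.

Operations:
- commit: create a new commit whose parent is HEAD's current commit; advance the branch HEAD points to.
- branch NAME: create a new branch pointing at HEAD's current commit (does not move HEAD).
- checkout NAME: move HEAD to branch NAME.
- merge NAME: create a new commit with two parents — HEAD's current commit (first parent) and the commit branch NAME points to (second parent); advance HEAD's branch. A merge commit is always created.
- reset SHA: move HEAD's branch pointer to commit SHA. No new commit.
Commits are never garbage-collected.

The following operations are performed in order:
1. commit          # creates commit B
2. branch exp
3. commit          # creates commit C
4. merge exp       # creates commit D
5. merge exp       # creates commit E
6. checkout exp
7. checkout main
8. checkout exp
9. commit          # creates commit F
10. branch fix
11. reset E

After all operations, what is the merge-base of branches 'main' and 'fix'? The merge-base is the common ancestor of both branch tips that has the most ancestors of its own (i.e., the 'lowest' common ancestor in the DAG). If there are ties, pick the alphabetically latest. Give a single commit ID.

Answer: B

Derivation:
After op 1 (commit): HEAD=main@B [main=B]
After op 2 (branch): HEAD=main@B [exp=B main=B]
After op 3 (commit): HEAD=main@C [exp=B main=C]
After op 4 (merge): HEAD=main@D [exp=B main=D]
After op 5 (merge): HEAD=main@E [exp=B main=E]
After op 6 (checkout): HEAD=exp@B [exp=B main=E]
After op 7 (checkout): HEAD=main@E [exp=B main=E]
After op 8 (checkout): HEAD=exp@B [exp=B main=E]
After op 9 (commit): HEAD=exp@F [exp=F main=E]
After op 10 (branch): HEAD=exp@F [exp=F fix=F main=E]
After op 11 (reset): HEAD=exp@E [exp=E fix=F main=E]
ancestors(main=E): ['A', 'B', 'C', 'D', 'E']
ancestors(fix=F): ['A', 'B', 'F']
common: ['A', 'B']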